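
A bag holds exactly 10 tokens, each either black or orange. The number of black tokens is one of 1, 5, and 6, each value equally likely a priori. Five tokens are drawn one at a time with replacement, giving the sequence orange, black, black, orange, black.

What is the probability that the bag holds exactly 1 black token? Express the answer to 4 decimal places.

0.0122

The likelihood of the observed sequence under each hypothesis: P(data | r = 1) = (9/10)(1/10)(1/10)(9/10)(1/10) = 0.00081; P(data | r = 5) = (5/10)(5/10)(5/10)(5/10)(5/10) = 0.03125; P(data | r = 6) = (4/10)(6/10)(6/10)(4/10)(6/10) = 0.03456.
Multiplying each by its prior: 1/3 · 0.00081 = 0.00027, 1/3 · 0.03125 = 0.010417, 1/3 · 0.03456 = 0.01152; summing to 0.022207.
Hence P(r = 1 | data) = (0.00027) / (0.022207) = 0.012159.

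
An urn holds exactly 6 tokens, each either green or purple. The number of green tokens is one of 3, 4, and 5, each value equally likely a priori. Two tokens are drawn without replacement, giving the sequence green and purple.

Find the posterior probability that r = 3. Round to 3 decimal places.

Under each hypothesis, the probability of the observed sequence is: P(data | r = 3) = (3/6)(3/5) = 3/10; P(data | r = 4) = (4/6)(2/5) = 4/15; P(data | r = 5) = (5/6)(1/5) = 1/6.
Weighting by the prior gives 1/3 · 3/10 = 1/10, 1/3 · 4/15 = 4/45, 1/3 · 1/6 = 1/18; these sum to 11/45.
Hence P(r = 3 | data) = (1/10) / (11/45) = 9/22.

0.409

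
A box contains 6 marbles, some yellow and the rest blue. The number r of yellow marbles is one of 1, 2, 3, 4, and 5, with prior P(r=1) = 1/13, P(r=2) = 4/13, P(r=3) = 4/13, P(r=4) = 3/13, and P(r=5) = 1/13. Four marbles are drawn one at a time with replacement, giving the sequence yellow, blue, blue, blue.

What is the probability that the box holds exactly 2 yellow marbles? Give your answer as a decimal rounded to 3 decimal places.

0.482

The likelihood of the observed sequence under each hypothesis: P(data | r = 1) = (1/6)(5/6)(5/6)(5/6) = 0.096451; P(data | r = 2) = (2/6)(4/6)(4/6)(4/6) = 0.098765; P(data | r = 3) = (3/6)(3/6)(3/6)(3/6) = 0.0625; P(data | r = 4) = (4/6)(2/6)(2/6)(2/6) = 0.024691; P(data | r = 5) = (5/6)(1/6)(1/6)(1/6) = 0.003858.
Weighting by the prior gives 1/13 · 0.096451 = 0.0074193, 4/13 · 0.098765 = 0.030389, 4/13 · 0.0625 = 0.019231, 3/13 · 0.024691 = 0.005698, 1/13 · 0.003858 = 0.00029677; summing to 0.063034.
Hence P(r = 2 | data) = (0.030389) / (0.063034) = 0.48211.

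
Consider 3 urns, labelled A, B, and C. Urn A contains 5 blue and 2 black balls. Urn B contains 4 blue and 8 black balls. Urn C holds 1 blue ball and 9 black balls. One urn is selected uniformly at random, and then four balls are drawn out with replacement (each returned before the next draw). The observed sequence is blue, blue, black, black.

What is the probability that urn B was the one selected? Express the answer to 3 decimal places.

0.498

Compute the likelihood of the observed sequence for each case: P(data | urn A) = (5/7)(5/7)(2/7)(2/7) = 0.041649; P(data | urn B) = (4/12)(4/12)(8/12)(8/12) = 0.049383; P(data | urn C) = (1/10)(1/10)(9/10)(9/10) = 0.0081.
Multiplying each by its prior: 1/3 · 0.041649 = 0.013883, 1/3 · 0.049383 = 0.016461, 1/3 · 0.0081 = 0.0027; these sum to 0.033044.
Therefore the posterior P(urn B | data) = (0.016461) / (0.033044) = 0.49815.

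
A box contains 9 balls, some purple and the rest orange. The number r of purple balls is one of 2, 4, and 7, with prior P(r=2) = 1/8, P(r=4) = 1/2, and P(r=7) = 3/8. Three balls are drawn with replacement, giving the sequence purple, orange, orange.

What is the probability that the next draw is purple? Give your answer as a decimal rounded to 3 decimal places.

0.455

For each hypothesis, P(data | H) works out to: P(data | r = 2) = (2/9)(7/9)(7/9) = 0.13443; P(data | r = 4) = (4/9)(5/9)(5/9) = 0.13717; P(data | r = 7) = (7/9)(2/9)(2/9) = 0.038409.
The prior-weighted likelihoods are 1/8 · 0.13443 = 0.016804, 1/2 · 0.13717 = 0.068587, 3/8 · 0.038409 = 0.014403; with total 0.099794.
The posterior is then P(r = 2 | data) = 0.16838, P(r = 4 | data) = 0.68729, P(r = 7 | data) = 0.14433.
So P(purple next | data) = Σ P(purple next | H) P(H | data) = (2/9)(0.16838) + (4/9)(0.68729) + (7/9)(0.14433) = 0.45514.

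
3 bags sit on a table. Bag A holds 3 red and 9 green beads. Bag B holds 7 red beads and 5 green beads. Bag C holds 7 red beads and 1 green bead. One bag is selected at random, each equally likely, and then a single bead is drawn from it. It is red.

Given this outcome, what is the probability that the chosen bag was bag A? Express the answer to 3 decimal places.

Under each hypothesis, the probability of this draw is: P(data | bag A) = (3/12) = 1/4; P(data | bag B) = (7/12) = 7/12; P(data | bag C) = (7/8) = 7/8.
Weighting by the prior gives 1/3 · 1/4 = 1/12, 1/3 · 7/12 = 7/36, 1/3 · 7/8 = 7/24; with total 41/72.
By Bayes' rule, P(bag A | data) = (1/12) / (41/72) = 6/41.

0.146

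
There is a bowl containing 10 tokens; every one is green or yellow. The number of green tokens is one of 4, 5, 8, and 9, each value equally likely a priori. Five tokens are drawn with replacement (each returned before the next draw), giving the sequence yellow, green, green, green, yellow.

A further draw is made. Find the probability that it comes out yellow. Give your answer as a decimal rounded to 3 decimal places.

The likelihood of the observed sequence under each hypothesis: P(data | r = 4) = (6/10)(4/10)(4/10)(4/10)(6/10) = 0.02304; P(data | r = 5) = (5/10)(5/10)(5/10)(5/10)(5/10) = 0.03125; P(data | r = 8) = (2/10)(8/10)(8/10)(8/10)(2/10) = 0.02048; P(data | r = 9) = (1/10)(9/10)(9/10)(9/10)(1/10) = 0.00729.
Weighting by the prior gives 1/4 · 0.02304 = 0.00576, 1/4 · 0.03125 = 0.0078125, 1/4 · 0.02048 = 0.00512, 1/4 · 0.00729 = 0.0018225; these sum to 0.020515.
The posterior is then P(r = 4 | data) = 0.28077, P(r = 5 | data) = 0.38082, P(r = 8 | data) = 0.24957, P(r = 9 | data) = 0.088837.
Averaging over the posterior, P(yellow next | data) = (3/5)(0.28077) + (1/2)(0.38082) + (1/5)(0.24957) + (1/10)(0.088837) = 0.41767.

0.418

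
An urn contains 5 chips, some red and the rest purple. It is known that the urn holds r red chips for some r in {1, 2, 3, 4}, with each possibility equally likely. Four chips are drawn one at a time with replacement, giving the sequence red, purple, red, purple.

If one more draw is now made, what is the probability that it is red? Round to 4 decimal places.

0.5000

For each hypothesis, P(data | H) works out to: P(data | r = 1) = (1/5)(4/5)(1/5)(4/5) = 16/625; P(data | r = 2) = (2/5)(3/5)(2/5)(3/5) = 36/625; P(data | r = 3) = (3/5)(2/5)(3/5)(2/5) = 36/625; P(data | r = 4) = (4/5)(1/5)(4/5)(1/5) = 16/625.
The prior-weighted likelihoods are 1/4 · 16/625 = 4/625, 1/4 · 36/625 = 9/625, 1/4 · 36/625 = 9/625, 1/4 · 16/625 = 4/625; with total 26/625.
Dividing through by the total gives posterior P(r = 1 | data) = 2/13, P(r = 2 | data) = 9/26, P(r = 3 | data) = 9/26, P(r = 4 | data) = 2/13.
So P(red next | data) = Σ P(red next | H) P(H | data) = (1/5)(2/13) + (2/5)(9/26) + (3/5)(9/26) + (4/5)(2/13) = 1/2.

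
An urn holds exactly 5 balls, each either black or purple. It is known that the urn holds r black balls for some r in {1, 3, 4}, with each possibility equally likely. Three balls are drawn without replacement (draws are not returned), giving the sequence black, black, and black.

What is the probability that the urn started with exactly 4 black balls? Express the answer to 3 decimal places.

The likelihood of the observed sequence under each hypothesis: P(data | r = 1) = (1/5)(0/4) = 0; P(data | r = 3) = (3/5)(2/4)(1/3) = 1/10; P(data | r = 4) = (4/5)(3/4)(2/3) = 2/5.
The prior-weighted likelihoods are 1/3 · 0 = 0, 1/3 · 1/10 = 1/30, 1/3 · 2/5 = 2/15; summing to 1/6.
By Bayes' rule, P(r = 4 | data) = (2/15) / (1/6) = 4/5.

0.800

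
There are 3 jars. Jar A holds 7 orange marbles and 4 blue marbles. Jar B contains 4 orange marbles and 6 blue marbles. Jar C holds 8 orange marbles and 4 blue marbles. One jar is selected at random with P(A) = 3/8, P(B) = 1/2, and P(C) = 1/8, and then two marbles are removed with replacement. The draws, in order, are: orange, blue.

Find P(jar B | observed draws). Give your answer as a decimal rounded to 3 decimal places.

0.512

Under each hypothesis, the probability of the observed sequence is: P(data | jar A) = (7/11)(4/11) = 0.2314; P(data | jar B) = (4/10)(6/10) = 0.24; P(data | jar C) = (8/12)(4/12) = 0.22222.
Multiplying each by its prior: 3/8 · 0.2314 = 0.086777, 1/2 · 0.24 = 0.12, 1/8 · 0.22222 = 0.027778; summing to 0.23455.
Therefore the posterior P(jar B | data) = (0.12) / (0.23455) = 0.51161.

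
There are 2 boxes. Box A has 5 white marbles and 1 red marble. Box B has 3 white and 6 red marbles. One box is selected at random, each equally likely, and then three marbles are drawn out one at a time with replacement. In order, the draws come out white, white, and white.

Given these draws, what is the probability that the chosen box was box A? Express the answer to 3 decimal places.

0.940

Compute the likelihood of the observed sequence for each case: P(data | box A) = (5/6)(5/6)(5/6) = 125/216; P(data | box B) = (3/9)(3/9)(3/9) = 1/27.
The prior-weighted likelihoods are 1/2 · 125/216 = 125/432, 1/2 · 1/27 = 1/54; these sum to 133/432.
Hence P(box A | data) = (125/432) / (133/432) = 125/133.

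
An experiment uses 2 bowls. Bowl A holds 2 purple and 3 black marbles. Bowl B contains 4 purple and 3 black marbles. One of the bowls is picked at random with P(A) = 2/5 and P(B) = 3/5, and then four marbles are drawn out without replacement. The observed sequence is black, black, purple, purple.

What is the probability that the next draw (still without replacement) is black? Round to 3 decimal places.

For each hypothesis, P(data | H) works out to: P(data | bowl A) = (3/5)(2/4)(2/3)(1/2) = 1/10; P(data | bowl B) = (3/7)(2/6)(4/5)(3/4) = 3/35.
Multiplying each by its prior: 2/5 · 1/10 = 1/25, 3/5 · 3/35 = 9/175; with total 16/175.
Dividing through by the total gives posterior P(bowl A | data) = 7/16, P(bowl B | data) = 9/16.
The predictive probability is P(black next | data) = (1)(7/16) + (1/3)(9/16) = 5/8.

0.625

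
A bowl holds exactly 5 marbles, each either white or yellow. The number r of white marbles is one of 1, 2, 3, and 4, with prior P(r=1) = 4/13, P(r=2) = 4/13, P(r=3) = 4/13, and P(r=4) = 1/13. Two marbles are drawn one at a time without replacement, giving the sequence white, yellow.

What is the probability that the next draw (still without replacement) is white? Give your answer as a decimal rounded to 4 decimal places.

0.4118

For each hypothesis, P(data | H) works out to: P(data | r = 1) = (1/5)(4/4) = 1/5; P(data | r = 2) = (2/5)(3/4) = 3/10; P(data | r = 3) = (3/5)(2/4) = 3/10; P(data | r = 4) = (4/5)(1/4) = 1/5.
Multiplying each by its prior: 4/13 · 1/5 = 4/65, 4/13 · 3/10 = 6/65, 4/13 · 3/10 = 6/65, 1/13 · 1/5 = 1/65; with total 17/65.
Dividing through by the total gives posterior P(r = 1 | data) = 4/17, P(r = 2 | data) = 6/17, P(r = 3 | data) = 6/17, P(r = 4 | data) = 1/17.
The predictive probability is P(white next | data) = (0)(4/17) + (1/3)(6/17) + (2/3)(6/17) + (1)(1/17) = 7/17.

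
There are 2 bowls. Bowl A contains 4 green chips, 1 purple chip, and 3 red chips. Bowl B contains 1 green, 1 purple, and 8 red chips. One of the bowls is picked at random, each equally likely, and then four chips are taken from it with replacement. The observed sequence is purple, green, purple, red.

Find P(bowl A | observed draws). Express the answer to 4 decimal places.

Compute the likelihood of the observed sequence for each case: P(data | bowl A) = (1/8)(4/8)(1/8)(3/8) = 0.0029297; P(data | bowl B) = (1/10)(1/10)(1/10)(8/10) = 0.0008.
The prior-weighted likelihoods are 1/2 · 0.0029297 = 0.0014648, 1/2 · 0.0008 = 0.0004; with total 0.0018648.
By Bayes' rule, P(bowl A | data) = (0.0014648) / (0.0018648) = 0.7855.

0.7855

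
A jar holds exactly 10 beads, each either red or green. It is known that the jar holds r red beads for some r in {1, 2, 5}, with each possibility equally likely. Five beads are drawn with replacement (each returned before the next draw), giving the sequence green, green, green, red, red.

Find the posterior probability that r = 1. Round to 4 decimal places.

Under each hypothesis, the probability of the observed sequence is: P(data | r = 1) = (9/10)(9/10)(9/10)(1/10)(1/10) = 0.00729; P(data | r = 2) = (8/10)(8/10)(8/10)(2/10)(2/10) = 0.02048; P(data | r = 5) = (5/10)(5/10)(5/10)(5/10)(5/10) = 0.03125.
Multiplying each by its prior: 1/3 · 0.00729 = 0.00243, 1/3 · 0.02048 = 0.0068267, 1/3 · 0.03125 = 0.010417; these sum to 0.019673.
By Bayes' rule, P(r = 1 | data) = (0.00243) / (0.019673) = 0.12352.

0.1235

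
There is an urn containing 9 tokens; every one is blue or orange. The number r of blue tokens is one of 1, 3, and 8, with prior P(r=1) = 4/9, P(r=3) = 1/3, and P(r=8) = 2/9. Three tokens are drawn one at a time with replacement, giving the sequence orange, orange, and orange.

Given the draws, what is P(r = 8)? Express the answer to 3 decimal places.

0.001

The likelihood of the observed sequence under each hypothesis: P(data | r = 1) = (8/9)(8/9)(8/9) = 0.70233; P(data | r = 3) = (6/9)(6/9)(6/9) = 0.2963; P(data | r = 8) = (1/9)(1/9)(1/9) = 0.0013717.
The prior-weighted likelihoods are 4/9 · 0.70233 = 0.31215, 1/3 · 0.2963 = 0.098765, 2/9 · 0.0013717 = 0.00030483; summing to 0.41122.
Hence P(r = 8 | data) = (0.00030483) / (0.41122) = 0.00074129.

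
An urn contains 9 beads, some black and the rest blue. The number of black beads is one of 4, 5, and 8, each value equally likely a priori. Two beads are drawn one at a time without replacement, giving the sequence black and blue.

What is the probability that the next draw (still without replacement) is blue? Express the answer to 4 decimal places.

0.4167

The likelihood of the observed sequence under each hypothesis: P(data | r = 4) = (4/9)(5/8) = 5/18; P(data | r = 5) = (5/9)(4/8) = 5/18; P(data | r = 8) = (8/9)(1/8) = 1/9.
Weighting by the prior gives 1/3 · 5/18 = 5/54, 1/3 · 5/18 = 5/54, 1/3 · 1/9 = 1/27; these sum to 2/9.
Normalising, the posterior is P(r = 4 | data) = 5/12, P(r = 5 | data) = 5/12, P(r = 8 | data) = 1/6.
So P(blue next | data) = Σ P(blue next | H) P(H | data) = (4/7)(5/12) + (3/7)(5/12) + (0)(1/6) = 5/12.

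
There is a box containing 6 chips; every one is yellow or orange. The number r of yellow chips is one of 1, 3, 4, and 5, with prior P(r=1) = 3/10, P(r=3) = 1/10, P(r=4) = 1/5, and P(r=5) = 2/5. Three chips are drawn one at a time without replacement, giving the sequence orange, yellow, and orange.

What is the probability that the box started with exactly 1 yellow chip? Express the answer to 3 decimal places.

Under each hypothesis, the probability of the observed sequence is: P(data | r = 1) = (5/6)(1/5)(4/4) = 1/6; P(data | r = 3) = (3/6)(3/5)(2/4) = 3/20; P(data | r = 4) = (2/6)(4/5)(1/4) = 1/15; P(data | r = 5) = (1/6)(5/5)(0/4) = 0.
Multiplying each by its prior: 3/10 · 1/6 = 1/20, 1/10 · 3/20 = 3/200, 1/5 · 1/15 = 1/75, 2/5 · 0 = 0; these sum to 47/600.
Therefore the posterior P(r = 1 | data) = (1/20) / (47/600) = 30/47.

0.638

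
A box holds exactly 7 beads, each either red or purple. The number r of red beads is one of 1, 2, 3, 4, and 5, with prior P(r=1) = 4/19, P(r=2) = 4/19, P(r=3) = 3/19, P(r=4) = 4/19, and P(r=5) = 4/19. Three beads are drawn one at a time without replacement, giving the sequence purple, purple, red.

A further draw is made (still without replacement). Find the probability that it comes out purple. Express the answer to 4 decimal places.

The likelihood of the observed sequence under each hypothesis: P(data | r = 1) = (6/7)(5/6)(1/5) = 0.14286; P(data | r = 2) = (5/7)(4/6)(2/5) = 0.19048; P(data | r = 3) = (4/7)(3/6)(3/5) = 0.17143; P(data | r = 4) = (3/7)(2/6)(4/5) = 0.11429; P(data | r = 5) = (2/7)(1/6)(5/5) = 0.047619.
The prior-weighted likelihoods are 4/19 · 0.14286 = 0.030075, 4/19 · 0.19048 = 0.0401, 3/19 · 0.17143 = 0.027068, 4/19 · 0.11429 = 0.02406, 4/19 · 0.047619 = 0.010025; these sum to 0.13133.
Normalising, the posterior is P(r = 1 | data) = 0.22901, P(r = 2 | data) = 0.30534, P(r = 3 | data) = 0.20611, P(r = 4 | data) = 0.18321, P(r = 5 | data) = 0.076336.
The predictive probability is P(purple next | data) = (1)(0.22901) + (3/4)(0.30534) + (1/2)(0.20611) + (1/4)(0.18321) + (0)(0.076336) = 0.60687.

0.6069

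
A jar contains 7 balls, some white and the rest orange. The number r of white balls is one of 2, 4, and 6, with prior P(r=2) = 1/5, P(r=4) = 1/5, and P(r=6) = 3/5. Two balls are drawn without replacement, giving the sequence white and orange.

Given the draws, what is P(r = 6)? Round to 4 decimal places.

The likelihood of the observed sequence under each hypothesis: P(data | r = 2) = (2/7)(5/6) = 5/21; P(data | r = 4) = (4/7)(3/6) = 2/7; P(data | r = 6) = (6/7)(1/6) = 1/7.
Weighting by the prior gives 1/5 · 5/21 = 1/21, 1/5 · 2/7 = 2/35, 3/5 · 1/7 = 3/35; with total 4/21.
By Bayes' rule, P(r = 6 | data) = (3/35) / (4/21) = 9/20.

0.4500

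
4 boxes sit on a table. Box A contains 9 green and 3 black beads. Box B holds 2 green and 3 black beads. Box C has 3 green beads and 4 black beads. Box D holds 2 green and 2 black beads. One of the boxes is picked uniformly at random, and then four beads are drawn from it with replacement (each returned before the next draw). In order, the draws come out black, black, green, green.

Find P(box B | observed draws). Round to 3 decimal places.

0.268

The likelihood of the observed sequence under each hypothesis: P(data | box A) = (3/12)(3/12)(9/12)(9/12) = 0.035156; P(data | box B) = (3/5)(3/5)(2/5)(2/5) = 0.0576; P(data | box C) = (4/7)(4/7)(3/7)(3/7) = 0.059975; P(data | box D) = (2/4)(2/4)(2/4)(2/4) = 0.0625.
Weighting by the prior gives 1/4 · 0.035156 = 0.0087891, 1/4 · 0.0576 = 0.0144, 1/4 · 0.059975 = 0.014994, 1/4 · 0.0625 = 0.015625; these sum to 0.053808.
Therefore the posterior P(box B | data) = (0.0144) / (0.053808) = 0.26762.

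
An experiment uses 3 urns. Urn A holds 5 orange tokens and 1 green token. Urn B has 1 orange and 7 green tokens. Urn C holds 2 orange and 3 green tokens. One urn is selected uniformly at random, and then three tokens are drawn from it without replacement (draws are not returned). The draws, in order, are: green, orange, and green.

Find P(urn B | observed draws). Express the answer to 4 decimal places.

0.3846

Compute the likelihood of the observed sequence for each case: P(data | urn A) = (1/6)(5/5)(0/4) = 0; P(data | urn B) = (7/8)(1/7)(6/6) = 1/8; P(data | urn C) = (3/5)(2/4)(2/3) = 1/5.
Multiplying each by its prior: 1/3 · 0 = 0, 1/3 · 1/8 = 1/24, 1/3 · 1/5 = 1/15; with total 13/120.
Therefore the posterior P(urn B | data) = (1/24) / (13/120) = 5/13.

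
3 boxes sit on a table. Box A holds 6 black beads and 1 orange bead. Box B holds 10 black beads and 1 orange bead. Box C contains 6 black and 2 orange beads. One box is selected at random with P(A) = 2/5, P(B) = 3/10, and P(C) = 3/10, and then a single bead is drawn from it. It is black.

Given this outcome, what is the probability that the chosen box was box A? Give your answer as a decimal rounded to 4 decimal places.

The likelihood of this draw under each hypothesis: P(data | box A) = (6/7) = 0.85714; P(data | box B) = (10/11) = 0.90909; P(data | box C) = (6/8) = 0.75.
Multiplying each by its prior: 2/5 · 0.85714 = 0.34286, 3/10 · 0.90909 = 0.27273, 3/10 · 0.75 = 0.225; with total 0.84058.
By Bayes' rule, P(box A | data) = (0.34286) / (0.84058) = 0.40788.

0.4079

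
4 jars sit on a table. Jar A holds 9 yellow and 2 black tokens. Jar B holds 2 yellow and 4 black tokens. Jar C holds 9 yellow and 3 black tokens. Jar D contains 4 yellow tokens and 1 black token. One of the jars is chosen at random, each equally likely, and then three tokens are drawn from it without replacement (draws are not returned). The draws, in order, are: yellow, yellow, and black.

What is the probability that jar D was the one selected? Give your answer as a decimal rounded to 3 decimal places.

0.347

The likelihood of the observed sequence under each hypothesis: P(data | jar A) = (9/11)(8/10)(2/9) = 8/55; P(data | jar B) = (2/6)(1/5)(4/4) = 1/15; P(data | jar C) = (9/12)(8/11)(3/10) = 9/55; P(data | jar D) = (4/5)(3/4)(1/3) = 1/5.
Multiplying each by its prior: 1/4 · 8/55 = 2/55, 1/4 · 1/15 = 1/60, 1/4 · 9/55 = 9/220, 1/4 · 1/5 = 1/20; these sum to 19/132.
By Bayes' rule, P(jar D | data) = (1/20) / (19/132) = 33/95.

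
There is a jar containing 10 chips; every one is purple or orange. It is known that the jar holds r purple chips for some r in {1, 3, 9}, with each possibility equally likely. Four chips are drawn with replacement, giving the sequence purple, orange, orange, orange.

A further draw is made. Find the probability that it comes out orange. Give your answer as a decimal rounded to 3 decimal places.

Under each hypothesis, the probability of the observed sequence is: P(data | r = 1) = (1/10)(9/10)(9/10)(9/10) = 0.0729; P(data | r = 3) = (3/10)(7/10)(7/10)(7/10) = 0.1029; P(data | r = 9) = (9/10)(1/10)(1/10)(1/10) = 0.0009.
The prior-weighted likelihoods are 1/3 · 0.0729 = 0.0243, 1/3 · 0.1029 = 0.0343, 1/3 · 0.0009 = 0.0003; with total 0.0589.
Dividing through by the total gives posterior P(r = 1 | data) = 0.41256, P(r = 3 | data) = 0.58234, P(r = 9 | data) = 0.0050934.
The predictive probability is P(orange next | data) = (9/10)(0.41256) + (7/10)(0.58234) + (1/10)(0.0050934) = 0.77946.

0.779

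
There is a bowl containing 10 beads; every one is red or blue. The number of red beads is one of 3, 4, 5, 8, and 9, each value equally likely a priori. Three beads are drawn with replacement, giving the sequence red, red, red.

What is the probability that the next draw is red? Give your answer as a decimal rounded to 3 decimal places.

Under each hypothesis, the probability of the observed sequence is: P(data | r = 3) = (3/10)(3/10)(3/10) = 0.027; P(data | r = 4) = (4/10)(4/10)(4/10) = 0.064; P(data | r = 5) = (5/10)(5/10)(5/10) = 0.125; P(data | r = 8) = (8/10)(8/10)(8/10) = 0.512; P(data | r = 9) = (9/10)(9/10)(9/10) = 0.729.
Multiplying each by its prior: 1/5 · 0.027 = 0.0054, 1/5 · 0.064 = 0.0128, 1/5 · 0.125 = 0.025, 1/5 · 0.512 = 0.1024, 1/5 · 0.729 = 0.1458; summing to 0.2914.
Dividing through by the total gives posterior P(r = 3 | data) = 0.018531, P(r = 4 | data) = 0.043926, P(r = 5 | data) = 0.085793, P(r = 8 | data) = 0.35141, P(r = 9 | data) = 0.50034.
So P(red next | data) = Σ P(red next | H) P(H | data) = (3/10)(0.018531) + (2/5)(0.043926) + (1/2)(0.085793) + (4/5)(0.35141) + (9/10)(0.50034) = 0.79746.

0.797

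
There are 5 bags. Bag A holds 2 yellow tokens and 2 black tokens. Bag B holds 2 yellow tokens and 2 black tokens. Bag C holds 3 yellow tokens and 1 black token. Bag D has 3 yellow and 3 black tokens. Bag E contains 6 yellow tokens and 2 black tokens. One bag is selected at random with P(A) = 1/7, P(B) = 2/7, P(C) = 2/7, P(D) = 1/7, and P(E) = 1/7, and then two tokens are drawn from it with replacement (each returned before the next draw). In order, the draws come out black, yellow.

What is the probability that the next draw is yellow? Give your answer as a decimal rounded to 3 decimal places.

The likelihood of the observed sequence under each hypothesis: P(data | bag A) = (2/4)(2/4) = 1/4; P(data | bag B) = (2/4)(2/4) = 1/4; P(data | bag C) = (1/4)(3/4) = 3/16; P(data | bag D) = (3/6)(3/6) = 1/4; P(data | bag E) = (2/8)(6/8) = 3/16.
The prior-weighted likelihoods are 1/7 · 1/4 = 1/28, 2/7 · 1/4 = 1/14, 2/7 · 3/16 = 3/56, 1/7 · 1/4 = 1/28, 1/7 · 3/16 = 3/112; with total 25/112.
The posterior is then P(bag A | data) = 4/25, P(bag B | data) = 8/25, P(bag C | data) = 6/25, P(bag D | data) = 4/25, P(bag E | data) = 3/25.
So P(yellow next | data) = Σ P(yellow next | H) P(H | data) = (1/2)(4/25) + (1/2)(8/25) + (3/4)(6/25) + (1/2)(4/25) + (3/4)(3/25) = 59/100.

0.590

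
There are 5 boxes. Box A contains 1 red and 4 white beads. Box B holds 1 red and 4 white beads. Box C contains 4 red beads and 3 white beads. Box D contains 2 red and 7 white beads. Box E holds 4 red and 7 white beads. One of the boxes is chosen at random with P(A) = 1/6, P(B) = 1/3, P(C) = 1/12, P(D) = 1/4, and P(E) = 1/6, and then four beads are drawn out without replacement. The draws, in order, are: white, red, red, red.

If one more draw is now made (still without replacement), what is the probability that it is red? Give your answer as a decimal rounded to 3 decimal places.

The likelihood of the observed sequence under each hypothesis: P(data | box A) = (4/5)(1/4)(0/3) = 0; P(data | box B) = (4/5)(1/4)(0/3) = 0; P(data | box C) = (3/7)(4/6)(3/5)(2/4) = 0.085714; P(data | box D) = (7/9)(2/8)(1/7)(0/6) = 0; P(data | box E) = (7/11)(4/10)(3/9)(2/8) = 0.021212.
Multiplying each by its prior: 1/6 · 0 = 0, 1/3 · 0 = 0, 1/12 · 0.085714 = 0.0071429, 1/4 · 0 = 0, 1/6 · 0.021212 = 0.0035354; with total 0.010678.
The posterior is then P(box A | data) = 0, P(box B | data) = 0, P(box C | data) = 0.66892, P(box D | data) = 0, P(box E | data) = 0.33108.
The predictive probability is P(red next | data) = (1/3)(0.66892) + (1/7)(0.33108) = 0.27027.

0.270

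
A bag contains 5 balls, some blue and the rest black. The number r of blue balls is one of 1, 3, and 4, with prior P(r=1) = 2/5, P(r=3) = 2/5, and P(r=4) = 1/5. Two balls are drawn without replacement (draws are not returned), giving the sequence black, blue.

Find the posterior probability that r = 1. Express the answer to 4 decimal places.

0.3333

Compute the likelihood of the observed sequence for each case: P(data | r = 1) = (4/5)(1/4) = 1/5; P(data | r = 3) = (2/5)(3/4) = 3/10; P(data | r = 4) = (1/5)(4/4) = 1/5.
Weighting by the prior gives 2/5 · 1/5 = 2/25, 2/5 · 3/10 = 3/25, 1/5 · 1/5 = 1/25; these sum to 6/25.
Hence P(r = 1 | data) = (2/25) / (6/25) = 1/3.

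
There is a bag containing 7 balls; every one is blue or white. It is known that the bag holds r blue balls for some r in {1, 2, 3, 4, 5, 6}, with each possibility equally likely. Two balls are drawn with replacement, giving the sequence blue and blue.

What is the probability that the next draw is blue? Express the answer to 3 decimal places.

The likelihood of the observed sequence under each hypothesis: P(data | r = 1) = (1/7)(1/7) = 1/49; P(data | r = 2) = (2/7)(2/7) = 4/49; P(data | r = 3) = (3/7)(3/7) = 9/49; P(data | r = 4) = (4/7)(4/7) = 16/49; P(data | r = 5) = (5/7)(5/7) = 25/49; P(data | r = 6) = (6/7)(6/7) = 36/49.
Multiplying each by its prior: 1/6 · 1/49 = 1/294, 1/6 · 4/49 = 2/147, 1/6 · 9/49 = 3/98, 1/6 · 16/49 = 8/147, 1/6 · 25/49 = 25/294, 1/6 · 36/49 = 6/49; summing to 13/42.
Normalising, the posterior is P(r = 1 | data) = 1/91, P(r = 2 | data) = 4/91, P(r = 3 | data) = 9/91, P(r = 4 | data) = 16/91, P(r = 5 | data) = 25/91, P(r = 6 | data) = 36/91.
Averaging over the posterior, P(blue next | data) = (1/7)(1/91) + (2/7)(4/91) + (3/7)(9/91) + (4/7)(16/91) + (5/7)(25/91) + (6/7)(36/91) = 9/13.

0.692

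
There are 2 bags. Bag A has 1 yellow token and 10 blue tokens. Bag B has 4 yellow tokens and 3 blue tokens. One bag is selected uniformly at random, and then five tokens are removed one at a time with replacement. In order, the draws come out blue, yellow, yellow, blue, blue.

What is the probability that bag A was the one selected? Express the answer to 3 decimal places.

0.195

For each hypothesis, P(data | H) works out to: P(data | bag A) = (10/11)(1/11)(1/11)(10/11)(10/11) = 0.0062092; P(data | bag B) = (3/7)(4/7)(4/7)(3/7)(3/7) = 0.025704.
The prior-weighted likelihoods are 1/2 · 0.0062092 = 0.0031046, 1/2 · 0.025704 = 0.012852; summing to 0.015956.
Therefore the posterior P(bag A | data) = (0.0031046) / (0.015956) = 0.19457.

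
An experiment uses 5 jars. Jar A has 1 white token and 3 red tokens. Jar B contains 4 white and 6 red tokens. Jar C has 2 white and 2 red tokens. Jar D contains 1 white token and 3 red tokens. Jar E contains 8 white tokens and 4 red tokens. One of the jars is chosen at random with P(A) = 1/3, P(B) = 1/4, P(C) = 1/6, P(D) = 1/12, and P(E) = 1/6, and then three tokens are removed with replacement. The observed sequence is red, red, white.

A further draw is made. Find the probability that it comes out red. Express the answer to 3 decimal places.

0.627

Compute the likelihood of the observed sequence for each case: P(data | jar A) = (3/4)(3/4)(1/4) = 0.14062; P(data | jar B) = (6/10)(6/10)(4/10) = 0.144; P(data | jar C) = (2/4)(2/4)(2/4) = 0.125; P(data | jar D) = (3/4)(3/4)(1/4) = 0.14062; P(data | jar E) = (4/12)(4/12)(8/12) = 0.074074.
Multiplying each by its prior: 1/3 · 0.14062 = 0.046875, 1/4 · 0.144 = 0.036, 1/6 · 0.125 = 0.020833, 1/12 · 0.14062 = 0.011719, 1/6 · 0.074074 = 0.012346; summing to 0.12777.
The posterior is then P(jar A | data) = 0.36686, P(jar B | data) = 0.28175, P(jar C | data) = 0.16305, P(jar D | data) = 0.091716, P(jar E | data) = 0.096622.
Averaging over the posterior, P(red next | data) = (3/4)(0.36686) + (3/5)(0.28175) + (1/2)(0.16305) + (3/4)(0.091716) + (1/3)(0.096622) = 0.62672.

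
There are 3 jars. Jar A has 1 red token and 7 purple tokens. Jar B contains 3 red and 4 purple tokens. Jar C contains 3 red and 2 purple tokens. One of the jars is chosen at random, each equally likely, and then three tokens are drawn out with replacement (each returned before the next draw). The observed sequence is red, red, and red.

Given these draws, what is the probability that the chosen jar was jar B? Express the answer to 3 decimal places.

Compute the likelihood of the observed sequence for each case: P(data | jar A) = (1/8)(1/8)(1/8) = 0.0019531; P(data | jar B) = (3/7)(3/7)(3/7) = 0.078717; P(data | jar C) = (3/5)(3/5)(3/5) = 0.216.
The prior-weighted likelihoods are 1/3 · 0.0019531 = 0.00065104, 1/3 · 0.078717 = 0.026239, 1/3 · 0.216 = 0.072; with total 0.09889.
Hence P(jar B | data) = (0.026239) / (0.09889) = 0.26534.

0.265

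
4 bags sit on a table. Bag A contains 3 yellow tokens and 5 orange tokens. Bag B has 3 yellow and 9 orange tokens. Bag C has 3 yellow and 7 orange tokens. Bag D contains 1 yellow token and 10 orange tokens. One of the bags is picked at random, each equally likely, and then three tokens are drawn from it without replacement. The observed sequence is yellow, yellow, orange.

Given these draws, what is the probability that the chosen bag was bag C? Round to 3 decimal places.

0.309

Compute the likelihood of the observed sequence for each case: P(data | bag A) = (3/8)(2/7)(5/6) = 0.089286; P(data | bag B) = (3/12)(2/11)(9/10) = 0.040909; P(data | bag C) = (3/10)(2/9)(7/8) = 0.058333; P(data | bag D) = (1/11)(0/10) = 0.
Weighting by the prior gives 1/4 · 0.089286 = 0.022321, 1/4 · 0.040909 = 0.010227, 1/4 · 0.058333 = 0.014583, 1/4 · 0 = 0; with total 0.047132.
Hence P(bag C | data) = (0.014583) / (0.047132) = 0.30941.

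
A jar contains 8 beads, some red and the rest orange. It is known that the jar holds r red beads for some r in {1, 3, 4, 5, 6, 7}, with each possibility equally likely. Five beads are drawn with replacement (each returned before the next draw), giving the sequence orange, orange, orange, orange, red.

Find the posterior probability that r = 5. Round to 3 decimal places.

0.070

Under each hypothesis, the probability of the observed sequence is: P(data | r = 1) = (7/8)(7/8)(7/8)(7/8)(1/8) = 0.073273; P(data | r = 3) = (5/8)(5/8)(5/8)(5/8)(3/8) = 0.05722; P(data | r = 4) = (4/8)(4/8)(4/8)(4/8)(4/8) = 0.03125; P(data | r = 5) = (3/8)(3/8)(3/8)(3/8)(5/8) = 0.01236; P(data | r = 6) = (2/8)(2/8)(2/8)(2/8)(6/8) = 0.0029297; P(data | r = 7) = (1/8)(1/8)(1/8)(1/8)(7/8) = 0.00021362.
The prior-weighted likelihoods are 1/6 · 0.073273 = 0.012212, 1/6 · 0.05722 = 0.0095367, 1/6 · 0.03125 = 0.0052083, 1/6 · 0.01236 = 0.0020599, 1/6 · 0.0029297 = 0.00048828, 1/6 · 0.00021362 = 3.5604e-05; with total 0.029541.
Hence P(r = 5 | data) = (0.0020599) / (0.029541) = 0.069731.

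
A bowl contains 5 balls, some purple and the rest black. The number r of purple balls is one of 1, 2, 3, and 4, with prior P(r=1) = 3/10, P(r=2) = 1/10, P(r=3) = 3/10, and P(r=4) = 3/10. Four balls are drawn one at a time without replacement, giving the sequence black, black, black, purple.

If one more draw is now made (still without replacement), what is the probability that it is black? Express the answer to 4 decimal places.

0.8571

Under each hypothesis, the probability of the observed sequence is: P(data | r = 1) = (4/5)(3/4)(2/3)(1/2) = 1/5; P(data | r = 2) = (3/5)(2/4)(1/3)(2/2) = 1/10; P(data | r = 3) = (2/5)(1/4)(0/3) = 0; P(data | r = 4) = (1/5)(0/4) = 0.
Multiplying each by its prior: 3/10 · 1/5 = 3/50, 1/10 · 1/10 = 1/100, 3/10 · 0 = 0, 3/10 · 0 = 0; summing to 7/100.
Normalising, the posterior is P(r = 1 | data) = 6/7, P(r = 2 | data) = 1/7, P(r = 3 | data) = 0, P(r = 4 | data) = 0.
The predictive probability is P(black next | data) = (1)(6/7) + (0)(1/7) = 6/7.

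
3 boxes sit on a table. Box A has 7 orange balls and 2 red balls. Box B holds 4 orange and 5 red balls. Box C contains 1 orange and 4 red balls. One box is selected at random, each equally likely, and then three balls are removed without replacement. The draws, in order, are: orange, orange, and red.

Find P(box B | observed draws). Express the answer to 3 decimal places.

For each hypothesis, P(data | H) works out to: P(data | box A) = (7/9)(6/8)(2/7) = 1/6; P(data | box B) = (4/9)(3/8)(5/7) = 5/42; P(data | box C) = (1/5)(0/4) = 0.
Multiplying each by its prior: 1/3 · 1/6 = 1/18, 1/3 · 5/42 = 5/126, 1/3 · 0 = 0; with total 2/21.
Therefore the posterior P(box B | data) = (5/126) / (2/21) = 5/12.

0.417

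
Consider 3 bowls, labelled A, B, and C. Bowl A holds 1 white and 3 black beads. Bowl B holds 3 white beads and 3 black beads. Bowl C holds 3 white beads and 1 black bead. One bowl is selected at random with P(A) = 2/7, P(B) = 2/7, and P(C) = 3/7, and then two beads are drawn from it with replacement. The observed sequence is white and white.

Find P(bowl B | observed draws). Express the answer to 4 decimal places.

0.2162

Compute the likelihood of the observed sequence for each case: P(data | bowl A) = (1/4)(1/4) = 1/16; P(data | bowl B) = (3/6)(3/6) = 1/4; P(data | bowl C) = (3/4)(3/4) = 9/16.
Weighting by the prior gives 2/7 · 1/16 = 1/56, 2/7 · 1/4 = 1/14, 3/7 · 9/16 = 27/112; summing to 37/112.
Hence P(bowl B | data) = (1/14) / (37/112) = 8/37.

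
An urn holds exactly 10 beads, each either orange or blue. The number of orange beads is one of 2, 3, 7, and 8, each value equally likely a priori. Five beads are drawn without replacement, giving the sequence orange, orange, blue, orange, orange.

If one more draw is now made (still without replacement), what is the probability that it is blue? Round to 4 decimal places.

Under each hypothesis, the probability of the observed sequence is: P(data | r = 2) = (2/10)(1/9)(8/8)(0/7) = 0; P(data | r = 3) = (3/10)(2/9)(7/8)(1/7)(0/6) = 0; P(data | r = 7) = (7/10)(6/9)(3/8)(5/7)(4/6) = 1/12; P(data | r = 8) = (8/10)(7/9)(2/8)(6/7)(5/6) = 1/9.
The prior-weighted likelihoods are 1/4 · 0 = 0, 1/4 · 0 = 0, 1/4 · 1/12 = 1/48, 1/4 · 1/9 = 1/36; these sum to 7/144.
Normalising, the posterior is P(r = 2 | data) = 0, P(r = 3 | data) = 0, P(r = 7 | data) = 3/7, P(r = 8 | data) = 4/7.
So P(blue next | data) = Σ P(blue next | H) P(H | data) = (2/5)(3/7) + (1/5)(4/7) = 2/7.

0.2857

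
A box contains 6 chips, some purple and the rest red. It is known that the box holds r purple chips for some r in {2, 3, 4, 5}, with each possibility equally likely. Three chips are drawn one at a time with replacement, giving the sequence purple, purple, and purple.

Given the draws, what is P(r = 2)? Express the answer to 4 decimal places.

0.0357

For each hypothesis, P(data | H) works out to: P(data | r = 2) = (2/6)(2/6)(2/6) = 1/27; P(data | r = 3) = (3/6)(3/6)(3/6) = 1/8; P(data | r = 4) = (4/6)(4/6)(4/6) = 8/27; P(data | r = 5) = (5/6)(5/6)(5/6) = 125/216.
Weighting by the prior gives 1/4 · 1/27 = 1/108, 1/4 · 1/8 = 1/32, 1/4 · 8/27 = 2/27, 1/4 · 125/216 = 125/864; with total 7/27.
By Bayes' rule, P(r = 2 | data) = (1/108) / (7/27) = 1/28.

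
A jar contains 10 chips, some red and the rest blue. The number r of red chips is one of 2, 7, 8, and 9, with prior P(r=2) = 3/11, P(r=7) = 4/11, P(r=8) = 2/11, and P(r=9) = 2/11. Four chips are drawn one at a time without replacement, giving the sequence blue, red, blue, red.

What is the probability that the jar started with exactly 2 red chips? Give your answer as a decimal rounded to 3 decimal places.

The likelihood of the observed sequence under each hypothesis: P(data | r = 2) = (8/10)(2/9)(7/8)(1/7) = 1/45; P(data | r = 7) = (3/10)(7/9)(2/8)(6/7) = 1/20; P(data | r = 8) = (2/10)(8/9)(1/8)(7/7) = 1/45; P(data | r = 9) = (1/10)(9/9)(0/8) = 0.
The prior-weighted likelihoods are 3/11 · 1/45 = 1/165, 4/11 · 1/20 = 1/55, 2/11 · 1/45 = 2/495, 2/11 · 0 = 0; with total 14/495.
By Bayes' rule, P(r = 2 | data) = (1/165) / (14/495) = 3/14.

0.214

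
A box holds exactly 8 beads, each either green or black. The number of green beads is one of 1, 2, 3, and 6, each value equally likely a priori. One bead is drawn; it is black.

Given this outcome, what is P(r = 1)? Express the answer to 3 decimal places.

The likelihood of this draw under each hypothesis: P(data | r = 1) = (7/8) = 7/8; P(data | r = 2) = (6/8) = 3/4; P(data | r = 3) = (5/8) = 5/8; P(data | r = 6) = (2/8) = 1/4.
The prior-weighted likelihoods are 1/4 · 7/8 = 7/32, 1/4 · 3/4 = 3/16, 1/4 · 5/8 = 5/32, 1/4 · 1/4 = 1/16; with total 5/8.
Hence P(r = 1 | data) = (7/32) / (5/8) = 7/20.

0.350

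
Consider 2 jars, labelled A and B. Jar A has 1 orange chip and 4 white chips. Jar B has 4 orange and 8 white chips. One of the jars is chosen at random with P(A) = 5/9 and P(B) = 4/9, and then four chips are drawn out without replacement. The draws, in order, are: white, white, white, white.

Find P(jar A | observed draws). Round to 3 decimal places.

Compute the likelihood of the observed sequence for each case: P(data | jar A) = (4/5)(3/4)(2/3)(1/2) = 1/5; P(data | jar B) = (8/12)(7/11)(6/10)(5/9) = 14/99.
Multiplying each by its prior: 5/9 · 1/5 = 1/9, 4/9 · 14/99 = 56/891; with total 155/891.
So P(jar A | data) = (1/9) / (155/891) = 99/155.

0.639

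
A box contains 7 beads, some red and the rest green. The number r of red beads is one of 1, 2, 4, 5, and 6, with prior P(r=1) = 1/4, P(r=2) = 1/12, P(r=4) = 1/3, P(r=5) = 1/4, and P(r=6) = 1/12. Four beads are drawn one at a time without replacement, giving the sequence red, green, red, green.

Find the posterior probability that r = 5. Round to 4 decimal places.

Under each hypothesis, the probability of the observed sequence is: P(data | r = 1) = (1/7)(6/6)(0/5) = 0; P(data | r = 2) = (2/7)(5/6)(1/5)(4/4) = 1/21; P(data | r = 4) = (4/7)(3/6)(3/5)(2/4) = 3/35; P(data | r = 5) = (5/7)(2/6)(4/5)(1/4) = 1/21; P(data | r = 6) = (6/7)(1/6)(5/5)(0/4) = 0.
The prior-weighted likelihoods are 1/4 · 0 = 0, 1/12 · 1/21 = 1/252, 1/3 · 3/35 = 1/35, 1/4 · 1/21 = 1/84, 1/12 · 0 = 0; these sum to 2/45.
Therefore the posterior P(r = 5 | data) = (1/84) / (2/45) = 15/56.

0.2679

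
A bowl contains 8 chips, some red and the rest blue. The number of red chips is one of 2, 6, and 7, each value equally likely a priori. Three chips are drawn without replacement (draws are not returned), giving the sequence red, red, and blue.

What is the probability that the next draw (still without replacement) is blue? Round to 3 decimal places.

0.211

Under each hypothesis, the probability of the observed sequence is: P(data | r = 2) = (2/8)(1/7)(6/6) = 1/28; P(data | r = 6) = (6/8)(5/7)(2/6) = 5/28; P(data | r = 7) = (7/8)(6/7)(1/6) = 1/8.
Weighting by the prior gives 1/3 · 1/28 = 1/84, 1/3 · 5/28 = 5/84, 1/3 · 1/8 = 1/24; these sum to 19/168.
Dividing through by the total gives posterior P(r = 2 | data) = 2/19, P(r = 6 | data) = 10/19, P(r = 7 | data) = 7/19.
Averaging over the posterior, P(blue next | data) = (1)(2/19) + (1/5)(10/19) + (0)(7/19) = 4/19.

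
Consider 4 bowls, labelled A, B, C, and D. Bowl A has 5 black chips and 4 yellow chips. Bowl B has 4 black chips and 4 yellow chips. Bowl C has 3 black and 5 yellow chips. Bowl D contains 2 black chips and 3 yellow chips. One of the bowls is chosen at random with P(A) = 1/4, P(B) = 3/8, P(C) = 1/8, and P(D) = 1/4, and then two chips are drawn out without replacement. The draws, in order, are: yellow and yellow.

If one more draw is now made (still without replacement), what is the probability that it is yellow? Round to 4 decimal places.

0.3559

Under each hypothesis, the probability of the observed sequence is: P(data | bowl A) = (4/9)(3/8) = 1/6; P(data | bowl B) = (4/8)(3/7) = 3/14; P(data | bowl C) = (5/8)(4/7) = 5/14; P(data | bowl D) = (3/5)(2/4) = 3/10.
Weighting by the prior gives 1/4 · 1/6 = 1/24, 3/8 · 3/14 = 9/112, 1/8 · 5/14 = 5/112, 1/4 · 3/10 = 3/40; these sum to 29/120.
Normalising, the posterior is P(bowl A | data) = 5/29, P(bowl B | data) = 135/406, P(bowl C | data) = 75/406, P(bowl D | data) = 9/29.
The predictive probability is P(yellow next | data) = (2/7)(5/29) + (1/3)(135/406) + (1/2)(75/406) + (1/3)(9/29) = 289/812.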